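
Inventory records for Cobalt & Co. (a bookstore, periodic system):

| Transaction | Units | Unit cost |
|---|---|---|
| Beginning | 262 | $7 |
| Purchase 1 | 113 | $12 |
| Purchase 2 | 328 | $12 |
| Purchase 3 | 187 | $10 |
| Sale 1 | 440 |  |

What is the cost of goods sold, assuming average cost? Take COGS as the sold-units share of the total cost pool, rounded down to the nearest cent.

COGS = $4,447.46

Sale 1, sell 440: 440/890 × $8,996.00 → $4,447.46
Ending inventory (cost pool remaining) = $4,548.54
Check: goods available $8,996.00 = COGS $4,447.46 + ending $4,548.54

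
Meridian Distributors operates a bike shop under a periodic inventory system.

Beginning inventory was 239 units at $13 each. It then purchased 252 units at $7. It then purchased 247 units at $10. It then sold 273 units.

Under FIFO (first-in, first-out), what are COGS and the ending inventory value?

Sale 1 (273) [FIFO — oldest first]: 239 @ $13 + 34 @ $7 = $3,345
Ending inventory: 218 @ $7 + 247 @ $10 = $3,996

COGS = $3,345; ending inventory = $3,996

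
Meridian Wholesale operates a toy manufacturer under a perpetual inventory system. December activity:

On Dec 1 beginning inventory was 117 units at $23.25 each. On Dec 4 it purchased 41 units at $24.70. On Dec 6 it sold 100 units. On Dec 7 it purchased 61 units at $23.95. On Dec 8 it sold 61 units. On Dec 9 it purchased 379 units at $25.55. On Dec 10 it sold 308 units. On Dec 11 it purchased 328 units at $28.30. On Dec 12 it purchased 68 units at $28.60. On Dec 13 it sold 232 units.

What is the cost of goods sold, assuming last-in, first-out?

Dec 6, 100 sold [LIFO — newest first]: 41 @ $24.70 + 59 @ $23.25 = $2,384.45
Dec 8, 61 sold [LIFO — newest first]: 61 @ $23.95 = $1,460.95
Dec 10, 308 sold [LIFO — newest first]: 308 @ $25.55 = $7,869.40
Dec 13, 232 sold [LIFO — newest first]: 68 @ $28.60 + 164 @ $28.30 = $6,586.00
Total COGS = $2,384.45 + $1,460.95 + $7,869.40 + $6,586.00 = $18,300.80
Ending inventory: 58 @ $23.25 + 71 @ $25.55 + 164 @ $28.30 = $7,803.75
Check: goods available $26,104.55 = COGS $18,300.80 + ending $7,803.75

COGS = $18,300.80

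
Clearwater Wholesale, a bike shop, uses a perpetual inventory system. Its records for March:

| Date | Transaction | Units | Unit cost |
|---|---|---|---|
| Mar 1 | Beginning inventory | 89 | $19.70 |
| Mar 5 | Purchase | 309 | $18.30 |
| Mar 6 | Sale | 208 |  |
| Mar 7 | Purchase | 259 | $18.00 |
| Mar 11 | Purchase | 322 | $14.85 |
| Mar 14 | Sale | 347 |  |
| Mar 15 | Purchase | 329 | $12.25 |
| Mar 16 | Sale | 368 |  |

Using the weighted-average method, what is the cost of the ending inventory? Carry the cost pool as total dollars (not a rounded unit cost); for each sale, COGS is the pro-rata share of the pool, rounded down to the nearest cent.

After Mar 1: 89 on hand, pool $1,753.30 (≈ $19.7000 each)
After Mar 5: 398 on hand, pool $7,408.00 (≈ $18.6131 each)
Mar 6, sell 208: 208/398 × $7,408.00 → $3,871.51
After Mar 7: 449 on hand, pool $8,198.49 (≈ $18.2594 each)
After Mar 11: 771 on hand, pool $12,980.19 (≈ $16.8355 each)
Mar 14, sell 347: 347/771 × $12,980.19 → $5,841.92
After Mar 15: 753 on hand, pool $11,168.52 (≈ $14.8320 each)
Mar 16, sell 368: 368/753 × $11,168.52 → $5,458.18
Total COGS = $3,871.51 + $5,841.92 + $5,458.18 = $15,171.61
Ending inventory (cost pool remaining) = $5,710.34
Check: goods available $20,881.95 = COGS $15,171.61 + ending $5,710.34

Ending inventory = $5,710.34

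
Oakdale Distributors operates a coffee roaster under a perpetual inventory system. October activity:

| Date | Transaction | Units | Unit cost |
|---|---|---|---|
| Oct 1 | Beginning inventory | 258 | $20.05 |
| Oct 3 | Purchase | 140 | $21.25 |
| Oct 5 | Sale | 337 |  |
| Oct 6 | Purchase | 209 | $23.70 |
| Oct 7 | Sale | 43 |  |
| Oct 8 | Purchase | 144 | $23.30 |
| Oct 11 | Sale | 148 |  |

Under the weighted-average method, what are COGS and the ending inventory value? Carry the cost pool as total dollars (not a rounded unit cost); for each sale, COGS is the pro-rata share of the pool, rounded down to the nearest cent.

COGS = $11,305.42; ending inventory = $5,150.98

After Oct 1: 258 on hand, pool $5,172.90 (≈ $20.0500 each)
After Oct 3: 398 on hand, pool $8,147.90 (≈ $20.4721 each)
Oct 5, sell 337: 337/398 × $8,147.90 → $6,899.10
After Oct 6: 270 on hand, pool $6,202.10 (≈ $22.9707 each)
Oct 7, sell 43: 43/270 × $6,202.10 → $987.74
After Oct 8: 371 on hand, pool $8,569.56 (≈ $23.0985 each)
Oct 11, sell 148: 148/371 × $8,569.56 → $3,418.58
Total COGS = $6,899.10 + $987.74 + $3,418.58 = $11,305.42
Ending inventory (cost pool remaining) = $5,150.98
Check: goods available $16,456.40 = COGS $11,305.42 + ending $5,150.98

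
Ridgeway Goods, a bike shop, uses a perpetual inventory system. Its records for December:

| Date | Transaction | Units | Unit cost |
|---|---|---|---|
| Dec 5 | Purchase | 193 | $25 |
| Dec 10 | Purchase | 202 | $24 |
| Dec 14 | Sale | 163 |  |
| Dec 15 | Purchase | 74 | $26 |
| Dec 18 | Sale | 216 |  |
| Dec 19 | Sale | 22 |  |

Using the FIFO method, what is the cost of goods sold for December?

COGS = $9,829

Dec 14, 163 sold [FIFO — oldest first]: 163 @ $25 = $4,075
Dec 18, 216 sold [FIFO — oldest first]: 30 @ $25 + 186 @ $24 = $5,214
Dec 19, 22 sold [FIFO — oldest first]: 16 @ $24 + 6 @ $26 = $540
Total COGS = $4,075 + $5,214 + $540 = $9,829
Ending inventory: 68 @ $26 = $1,768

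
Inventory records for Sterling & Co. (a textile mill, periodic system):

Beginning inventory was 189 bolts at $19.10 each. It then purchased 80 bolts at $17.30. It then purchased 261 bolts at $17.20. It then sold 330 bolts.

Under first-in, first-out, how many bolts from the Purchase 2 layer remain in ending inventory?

Sale 1 (330) [FIFO — oldest first]: 189 @ $19.10 + 80 @ $17.30 + 61 @ $17.20 = $6,043.10
Ending inventory: 200 @ $17.20 = $3,440.00
Check: goods available $9,483.10 = COGS $6,043.10 + ending $3,440.00

200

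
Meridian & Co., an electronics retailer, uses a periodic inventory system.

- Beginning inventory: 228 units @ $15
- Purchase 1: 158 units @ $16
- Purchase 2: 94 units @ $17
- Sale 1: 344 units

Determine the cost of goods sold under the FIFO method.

COGS = $5,276

Sale 1 (344) [FIFO — oldest first]: 228 @ $15 + 116 @ $16 = $5,276
Ending inventory: 42 @ $16 + 94 @ $17 = $2,270
Check: goods available $7,546 = COGS $5,276 + ending $2,270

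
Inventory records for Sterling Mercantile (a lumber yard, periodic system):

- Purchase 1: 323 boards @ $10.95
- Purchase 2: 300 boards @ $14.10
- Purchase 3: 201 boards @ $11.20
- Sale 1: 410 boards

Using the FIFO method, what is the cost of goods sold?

Sale 1 (410) [FIFO — oldest first]: 323 @ $10.95 + 87 @ $14.10 = $4,763.55
Ending inventory: 213 @ $14.10 + 201 @ $11.20 = $5,254.50

COGS = $4,763.55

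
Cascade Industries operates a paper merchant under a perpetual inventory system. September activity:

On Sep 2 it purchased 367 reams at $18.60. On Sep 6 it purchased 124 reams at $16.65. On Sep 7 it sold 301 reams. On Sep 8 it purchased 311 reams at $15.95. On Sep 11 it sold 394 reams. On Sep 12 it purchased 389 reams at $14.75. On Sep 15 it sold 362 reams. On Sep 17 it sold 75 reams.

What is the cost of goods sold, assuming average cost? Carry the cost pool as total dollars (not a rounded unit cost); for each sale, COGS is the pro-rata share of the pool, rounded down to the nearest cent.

After Sep 2: 367 on hand, pool $6,826.20 (≈ $18.6000 each)
After Sep 6: 491 on hand, pool $8,890.80 (≈ $18.1075 each)
Sep 7, sell 301: 301/491 × $8,890.80 → $5,450.36
After Sep 8: 501 on hand, pool $8,400.89 (≈ $16.7682 each)
Sep 11, sell 394: 394/501 × $8,400.89 → $6,606.68
After Sep 12: 496 on hand, pool $7,531.96 (≈ $15.1854 each)
Sep 15, sell 362: 362/496 × $7,531.96 → $5,497.11
Sep 17, sell 75: 75/134 × $2,034.85 → $1,138.90
Total COGS = $5,450.36 + $6,606.68 + $5,497.11 + $1,138.90 = $18,693.05
Ending inventory (cost pool remaining) = $895.95

COGS = $18,693.05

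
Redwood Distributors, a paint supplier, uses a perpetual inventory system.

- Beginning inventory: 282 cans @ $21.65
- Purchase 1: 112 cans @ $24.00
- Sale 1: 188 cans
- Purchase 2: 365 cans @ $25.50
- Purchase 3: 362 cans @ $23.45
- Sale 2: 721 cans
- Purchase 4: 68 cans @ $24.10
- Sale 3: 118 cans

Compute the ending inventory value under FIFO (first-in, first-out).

Ending inventory = $3,843.10

Sale 1 (188) [FIFO — oldest first]: 188 @ $21.65 = $4,070.20
Sale 2 (721) [FIFO — oldest first]: 94 @ $21.65 + 112 @ $24.00 + 365 @ $25.50 + 150 @ $23.45 = $17,548.10
Sale 3 (118) [FIFO — oldest first]: 118 @ $23.45 = $2,767.10
Total COGS = $4,070.20 + $17,548.10 + $2,767.10 = $24,385.40
Ending inventory: 94 @ $23.45 + 68 @ $24.10 = $3,843.10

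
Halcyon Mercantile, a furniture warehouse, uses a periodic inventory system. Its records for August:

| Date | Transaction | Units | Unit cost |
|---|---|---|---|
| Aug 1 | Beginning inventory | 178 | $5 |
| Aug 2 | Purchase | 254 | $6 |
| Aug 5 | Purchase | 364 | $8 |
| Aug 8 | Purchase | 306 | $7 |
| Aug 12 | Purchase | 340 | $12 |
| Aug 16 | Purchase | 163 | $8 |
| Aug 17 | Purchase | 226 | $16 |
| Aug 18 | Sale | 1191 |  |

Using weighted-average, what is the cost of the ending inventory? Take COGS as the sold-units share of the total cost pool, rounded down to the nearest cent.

Aug 18, sell 1191: 1191/1831 × $16,468.00 → $10,711.84
Ending inventory (cost pool remaining) = $5,756.16
Check: goods available $16,468.00 = COGS $10,711.84 + ending $5,756.16

Ending inventory = $5,756.16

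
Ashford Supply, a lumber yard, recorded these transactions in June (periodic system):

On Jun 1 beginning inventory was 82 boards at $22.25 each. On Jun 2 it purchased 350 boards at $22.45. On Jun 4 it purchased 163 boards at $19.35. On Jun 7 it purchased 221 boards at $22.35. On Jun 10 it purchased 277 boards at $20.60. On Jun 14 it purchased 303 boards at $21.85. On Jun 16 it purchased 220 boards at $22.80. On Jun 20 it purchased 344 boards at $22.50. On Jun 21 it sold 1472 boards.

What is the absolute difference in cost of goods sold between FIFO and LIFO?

FIFO COGS: 82 @ $22.25 + 350 @ $22.45 + 163 @ $19.35 + 221 @ $22.35 + 277 @ $20.60 + 303 @ $21.85 + 76 @ $22.80 = $31,834.95
LIFO COGS: 344 @ $22.50 + 220 @ $22.80 + 303 @ $21.85 + 277 @ $20.60 + 221 @ $22.35 + 107 @ $19.35 = $32,092.55
Difference = |$31,834.95 − $32,092.55| = $257.60

$257.60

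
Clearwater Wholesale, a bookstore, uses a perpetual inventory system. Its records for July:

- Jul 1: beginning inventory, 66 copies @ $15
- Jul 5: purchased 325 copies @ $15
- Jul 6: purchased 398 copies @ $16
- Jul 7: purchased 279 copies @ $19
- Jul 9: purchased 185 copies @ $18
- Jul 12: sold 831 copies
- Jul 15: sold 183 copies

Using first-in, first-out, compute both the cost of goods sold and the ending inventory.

COGS = $16,508; ending inventory = $4,356

Jul 12, 831 sold [FIFO — oldest first]: 66 @ $15 + 325 @ $15 + 398 @ $16 + 42 @ $19 = $13,031
Jul 15, 183 sold [FIFO — oldest first]: 183 @ $19 = $3,477
Total COGS = $13,031 + $3,477 = $16,508
Ending inventory: 54 @ $19 + 185 @ $18 = $4,356
Check: goods available $20,864 = COGS $16,508 + ending $4,356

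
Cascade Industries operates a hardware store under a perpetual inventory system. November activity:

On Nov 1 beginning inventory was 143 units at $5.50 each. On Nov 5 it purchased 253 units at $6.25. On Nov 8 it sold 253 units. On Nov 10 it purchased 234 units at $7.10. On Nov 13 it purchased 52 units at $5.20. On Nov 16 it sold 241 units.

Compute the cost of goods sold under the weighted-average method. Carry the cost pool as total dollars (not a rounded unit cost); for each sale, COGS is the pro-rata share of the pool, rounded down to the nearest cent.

After Nov 1: 143 on hand, pool $786.50 (≈ $5.5000 each)
After Nov 5: 396 on hand, pool $2,367.75 (≈ $5.9792 each)
Nov 8, sell 253: 253/396 × $2,367.75 → $1,512.72
After Nov 10: 377 on hand, pool $2,516.43 (≈ $6.6749 each)
After Nov 13: 429 on hand, pool $2,786.83 (≈ $6.4961 each)
Nov 16, sell 241: 241/429 × $2,786.83 → $1,565.56
Total COGS = $1,512.72 + $1,565.56 = $3,078.28
Ending inventory (cost pool remaining) = $1,221.27
Check: goods available $4,299.55 = COGS $3,078.28 + ending $1,221.27

COGS = $3,078.28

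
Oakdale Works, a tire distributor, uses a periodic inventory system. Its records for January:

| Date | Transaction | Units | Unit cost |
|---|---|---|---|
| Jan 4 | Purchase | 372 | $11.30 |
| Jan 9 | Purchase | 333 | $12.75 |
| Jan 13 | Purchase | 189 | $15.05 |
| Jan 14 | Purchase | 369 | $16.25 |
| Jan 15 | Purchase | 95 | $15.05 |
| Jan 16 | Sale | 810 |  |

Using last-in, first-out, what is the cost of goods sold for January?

Jan 16, 810 sold [LIFO — newest first]: 95 @ $15.05 + 369 @ $16.25 + 189 @ $15.05 + 157 @ $12.75 = $12,272.20
Ending inventory: 372 @ $11.30 + 176 @ $12.75 = $6,447.60
Check: goods available $18,719.80 = COGS $12,272.20 + ending $6,447.60

COGS = $12,272.20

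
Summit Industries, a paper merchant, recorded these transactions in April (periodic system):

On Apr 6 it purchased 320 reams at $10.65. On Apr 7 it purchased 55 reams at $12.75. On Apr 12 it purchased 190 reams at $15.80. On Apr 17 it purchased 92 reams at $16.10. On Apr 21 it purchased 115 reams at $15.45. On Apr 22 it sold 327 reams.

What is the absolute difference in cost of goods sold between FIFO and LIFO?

$1,656.70

FIFO COGS: 320 @ $10.65 + 7 @ $12.75 = $3,497.25
LIFO COGS: 115 @ $15.45 + 92 @ $16.10 + 120 @ $15.80 = $5,153.95
Difference = |$3,497.25 − $5,153.95| = $1,656.70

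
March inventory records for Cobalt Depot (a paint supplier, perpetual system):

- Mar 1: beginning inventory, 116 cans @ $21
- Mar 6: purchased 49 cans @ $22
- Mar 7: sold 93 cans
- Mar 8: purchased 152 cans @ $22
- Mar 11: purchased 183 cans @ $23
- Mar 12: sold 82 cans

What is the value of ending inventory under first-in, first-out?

Mar 7, 93 sold [FIFO — oldest first]: 93 @ $21 = $1,953
Mar 12, 82 sold [FIFO — oldest first]: 23 @ $21 + 49 @ $22 + 10 @ $22 = $1,781
Total COGS = $1,953 + $1,781 = $3,734
Ending inventory: 142 @ $22 + 183 @ $23 = $7,333
Check: goods available $11,067 = COGS $3,734 + ending $7,333

Ending inventory = $7,333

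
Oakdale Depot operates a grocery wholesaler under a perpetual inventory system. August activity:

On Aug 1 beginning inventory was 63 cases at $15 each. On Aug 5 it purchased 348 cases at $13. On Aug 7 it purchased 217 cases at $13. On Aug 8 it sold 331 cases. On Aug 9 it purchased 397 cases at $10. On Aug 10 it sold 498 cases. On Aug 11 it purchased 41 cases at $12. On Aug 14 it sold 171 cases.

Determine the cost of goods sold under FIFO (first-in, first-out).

COGS = $12,010

Aug 8, 331 sold [FIFO — oldest first]: 63 @ $15 + 268 @ $13 = $4,429
Aug 10, 498 sold [FIFO — oldest first]: 80 @ $13 + 217 @ $13 + 201 @ $10 = $5,871
Aug 14, 171 sold [FIFO — oldest first]: 171 @ $10 = $1,710
Total COGS = $4,429 + $5,871 + $1,710 = $12,010
Ending inventory: 25 @ $10 + 41 @ $12 = $742
Check: goods available $12,752 = COGS $12,010 + ending $742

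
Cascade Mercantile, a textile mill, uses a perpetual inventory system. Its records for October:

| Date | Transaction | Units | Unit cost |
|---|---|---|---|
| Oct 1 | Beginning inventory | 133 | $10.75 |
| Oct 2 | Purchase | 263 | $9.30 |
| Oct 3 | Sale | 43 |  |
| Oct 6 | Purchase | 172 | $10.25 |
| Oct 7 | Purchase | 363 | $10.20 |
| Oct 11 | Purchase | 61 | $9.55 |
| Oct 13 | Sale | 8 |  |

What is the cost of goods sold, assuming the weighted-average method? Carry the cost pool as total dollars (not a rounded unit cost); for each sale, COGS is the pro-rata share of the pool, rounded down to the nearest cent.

COGS = $500.94

After Oct 1: 133 on hand, pool $1,429.75 (≈ $10.7500 each)
After Oct 2: 396 on hand, pool $3,875.65 (≈ $9.7870 each)
Oct 3, sell 43: 43/396 × $3,875.65 → $420.84
After Oct 6: 525 on hand, pool $5,217.81 (≈ $9.9387 each)
After Oct 7: 888 on hand, pool $8,920.41 (≈ $10.0455 each)
After Oct 11: 949 on hand, pool $9,502.96 (≈ $10.0137 each)
Oct 13, sell 8: 8/949 × $9,502.96 → $80.10
Total COGS = $420.84 + $80.10 = $500.94
Ending inventory (cost pool remaining) = $9,422.86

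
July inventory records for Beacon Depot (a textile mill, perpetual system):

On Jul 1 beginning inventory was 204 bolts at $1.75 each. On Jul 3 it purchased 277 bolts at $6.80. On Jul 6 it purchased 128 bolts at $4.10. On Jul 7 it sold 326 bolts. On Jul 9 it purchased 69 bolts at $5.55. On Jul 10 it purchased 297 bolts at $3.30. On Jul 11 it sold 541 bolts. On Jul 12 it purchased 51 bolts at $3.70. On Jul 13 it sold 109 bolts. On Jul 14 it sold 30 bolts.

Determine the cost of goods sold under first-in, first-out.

COGS = $4,243.15

Jul 7, 326 sold [FIFO — oldest first]: 204 @ $1.75 + 122 @ $6.80 = $1,186.60
Jul 11, 541 sold [FIFO — oldest first]: 155 @ $6.80 + 128 @ $4.10 + 69 @ $5.55 + 189 @ $3.30 = $2,585.45
Jul 13, 109 sold [FIFO — oldest first]: 108 @ $3.30 + 1 @ $3.70 = $360.10
Jul 14, 30 sold [FIFO — oldest first]: 30 @ $3.70 = $111.00
Total COGS = $1,186.60 + $2,585.45 + $360.10 + $111.00 = $4,243.15
Ending inventory: 20 @ $3.70 = $74.00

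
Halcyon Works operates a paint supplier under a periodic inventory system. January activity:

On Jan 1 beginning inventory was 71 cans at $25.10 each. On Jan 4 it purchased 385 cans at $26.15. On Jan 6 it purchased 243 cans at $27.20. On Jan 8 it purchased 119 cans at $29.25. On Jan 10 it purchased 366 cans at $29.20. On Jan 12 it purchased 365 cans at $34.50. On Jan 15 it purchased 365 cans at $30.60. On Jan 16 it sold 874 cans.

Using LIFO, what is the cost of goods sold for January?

COGS = $27,966.30

Jan 16, 874 sold [LIFO — newest first]: 365 @ $30.60 + 365 @ $34.50 + 144 @ $29.20 = $27,966.30
Ending inventory: 71 @ $25.10 + 385 @ $26.15 + 243 @ $27.20 + 119 @ $29.25 + 222 @ $29.20 = $28,422.60
Check: goods available $56,388.90 = COGS $27,966.30 + ending $28,422.60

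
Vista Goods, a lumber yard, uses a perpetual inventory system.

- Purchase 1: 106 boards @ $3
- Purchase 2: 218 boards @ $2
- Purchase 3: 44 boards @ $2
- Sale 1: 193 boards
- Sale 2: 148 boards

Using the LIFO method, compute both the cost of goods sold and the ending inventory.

COGS = $761; ending inventory = $81

Sale 1 (193) [LIFO — newest first]: 44 @ $2 + 149 @ $2 = $386
Sale 2 (148) [LIFO — newest first]: 69 @ $2 + 79 @ $3 = $375
Total COGS = $386 + $375 = $761
Ending inventory: 27 @ $3 = $81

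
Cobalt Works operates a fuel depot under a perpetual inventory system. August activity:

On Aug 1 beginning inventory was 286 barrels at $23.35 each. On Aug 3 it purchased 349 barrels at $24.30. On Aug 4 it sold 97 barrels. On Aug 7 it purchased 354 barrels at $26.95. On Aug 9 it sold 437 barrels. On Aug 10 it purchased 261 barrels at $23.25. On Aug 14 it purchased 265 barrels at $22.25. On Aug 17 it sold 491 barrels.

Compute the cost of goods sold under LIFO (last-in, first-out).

COGS = $25,065.05

Aug 4, 97 sold [LIFO — newest first]: 97 @ $24.30 = $2,357.10
Aug 9, 437 sold [LIFO — newest first]: 354 @ $26.95 + 83 @ $24.30 = $11,557.20
Aug 17, 491 sold [LIFO — newest first]: 265 @ $22.25 + 226 @ $23.25 = $11,150.75
Total COGS = $2,357.10 + $11,557.20 + $11,150.75 = $25,065.05
Ending inventory: 286 @ $23.35 + 169 @ $24.30 + 35 @ $23.25 = $11,598.55
Check: goods available $36,663.60 = COGS $25,065.05 + ending $11,598.55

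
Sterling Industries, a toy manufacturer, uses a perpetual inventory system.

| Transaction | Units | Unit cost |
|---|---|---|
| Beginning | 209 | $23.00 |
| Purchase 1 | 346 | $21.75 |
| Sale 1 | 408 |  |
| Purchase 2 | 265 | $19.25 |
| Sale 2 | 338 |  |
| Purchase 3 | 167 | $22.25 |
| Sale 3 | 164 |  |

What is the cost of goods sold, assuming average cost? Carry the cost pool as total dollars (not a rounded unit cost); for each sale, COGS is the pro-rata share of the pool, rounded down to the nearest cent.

COGS = $19,482.11

After Beginning: 209 on hand, pool $4,807.00 (≈ $23.0000 each)
After Purchase 1: 555 on hand, pool $12,332.50 (≈ $22.2207 each)
Sale 1, sell 408: 408/555 × $12,332.50 → $9,066.05
After Purchase 2: 412 on hand, pool $8,367.70 (≈ $20.3100 each)
Sale 2, sell 338: 338/412 × $8,367.70 → $6,864.76
After Purchase 3: 241 on hand, pool $5,218.69 (≈ $21.6543 each)
Sale 3, sell 164: 164/241 × $5,218.69 → $3,551.30
Total COGS = $9,066.05 + $6,864.76 + $3,551.30 = $19,482.11
Ending inventory (cost pool remaining) = $1,667.39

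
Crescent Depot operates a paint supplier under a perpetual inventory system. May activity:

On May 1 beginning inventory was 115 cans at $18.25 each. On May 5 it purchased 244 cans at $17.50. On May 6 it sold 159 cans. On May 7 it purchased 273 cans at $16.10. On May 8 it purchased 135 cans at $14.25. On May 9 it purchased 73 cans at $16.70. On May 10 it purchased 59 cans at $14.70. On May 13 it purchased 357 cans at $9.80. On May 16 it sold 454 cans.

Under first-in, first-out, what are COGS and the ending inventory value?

May 6, 159 sold [FIFO — oldest first]: 115 @ $18.25 + 44 @ $17.50 = $2,868.75
May 16, 454 sold [FIFO — oldest first]: 200 @ $17.50 + 254 @ $16.10 = $7,589.40
Total COGS = $2,868.75 + $7,589.40 = $10,458.15
Ending inventory: 19 @ $16.10 + 135 @ $14.25 + 73 @ $16.70 + 59 @ $14.70 + 357 @ $9.80 = $7,814.65

COGS = $10,458.15; ending inventory = $7,814.65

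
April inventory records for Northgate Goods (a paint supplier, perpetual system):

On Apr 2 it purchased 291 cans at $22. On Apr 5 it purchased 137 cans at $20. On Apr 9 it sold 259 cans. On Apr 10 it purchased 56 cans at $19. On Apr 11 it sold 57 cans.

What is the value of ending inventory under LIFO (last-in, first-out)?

Ending inventory = $3,696

Apr 9, 259 sold [LIFO — newest first]: 137 @ $20 + 122 @ $22 = $5,424
Apr 11, 57 sold [LIFO — newest first]: 56 @ $19 + 1 @ $22 = $1,086
Total COGS = $5,424 + $1,086 = $6,510
Ending inventory: 168 @ $22 = $3,696
Check: goods available $10,206 = COGS $6,510 + ending $3,696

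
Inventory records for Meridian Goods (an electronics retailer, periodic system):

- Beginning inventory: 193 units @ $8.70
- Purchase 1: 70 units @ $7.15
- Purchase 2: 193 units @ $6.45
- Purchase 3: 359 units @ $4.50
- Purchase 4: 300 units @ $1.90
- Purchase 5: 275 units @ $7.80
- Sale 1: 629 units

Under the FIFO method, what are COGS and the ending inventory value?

COGS = $4,202.95; ending inventory = $3,552.00

Sale 1 (629) [FIFO — oldest first]: 193 @ $8.70 + 70 @ $7.15 + 193 @ $6.45 + 173 @ $4.50 = $4,202.95
Ending inventory: 186 @ $4.50 + 300 @ $1.90 + 275 @ $7.80 = $3,552.00
Check: goods available $7,754.95 = COGS $4,202.95 + ending $3,552.00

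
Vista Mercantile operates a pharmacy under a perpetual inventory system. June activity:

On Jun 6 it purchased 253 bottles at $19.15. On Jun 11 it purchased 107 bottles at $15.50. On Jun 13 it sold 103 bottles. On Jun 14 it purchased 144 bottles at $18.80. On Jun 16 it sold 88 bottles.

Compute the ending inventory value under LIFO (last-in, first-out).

Jun 13, 103 sold [LIFO — newest first]: 103 @ $15.50 = $1,596.50
Jun 16, 88 sold [LIFO — newest first]: 88 @ $18.80 = $1,654.40
Total COGS = $1,596.50 + $1,654.40 = $3,250.90
Ending inventory: 253 @ $19.15 + 4 @ $15.50 + 56 @ $18.80 = $5,959.75
Check: goods available $9,210.65 = COGS $3,250.90 + ending $5,959.75

Ending inventory = $5,959.75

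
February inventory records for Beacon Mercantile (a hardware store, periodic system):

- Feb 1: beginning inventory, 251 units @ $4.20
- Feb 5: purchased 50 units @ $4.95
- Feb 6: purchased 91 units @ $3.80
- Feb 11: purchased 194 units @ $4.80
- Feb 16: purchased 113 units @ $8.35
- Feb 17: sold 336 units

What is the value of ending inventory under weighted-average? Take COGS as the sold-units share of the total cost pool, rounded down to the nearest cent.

Ending inventory = $1,829.16

Feb 17, sell 336: 336/699 × $3,522.25 → $1,693.09
Ending inventory (cost pool remaining) = $1,829.16
Check: goods available $3,522.25 = COGS $1,693.09 + ending $1,829.16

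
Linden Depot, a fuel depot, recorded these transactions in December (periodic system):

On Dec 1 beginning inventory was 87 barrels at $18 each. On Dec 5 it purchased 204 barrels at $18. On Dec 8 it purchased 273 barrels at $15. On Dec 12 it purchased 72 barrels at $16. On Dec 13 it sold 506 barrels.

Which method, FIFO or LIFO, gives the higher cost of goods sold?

FIFO

FIFO COGS: 87 @ $18 + 204 @ $18 + 215 @ $15 = $8,463
LIFO COGS: 72 @ $16 + 273 @ $15 + 161 @ $18 = $8,145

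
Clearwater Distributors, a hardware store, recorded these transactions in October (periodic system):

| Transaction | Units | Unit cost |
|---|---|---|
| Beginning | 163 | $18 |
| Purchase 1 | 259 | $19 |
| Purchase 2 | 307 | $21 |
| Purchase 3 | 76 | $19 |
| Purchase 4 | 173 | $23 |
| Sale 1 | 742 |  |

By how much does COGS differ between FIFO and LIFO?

FIFO COGS: 163 @ $18 + 259 @ $19 + 307 @ $21 + 13 @ $19 = $14,549
LIFO COGS: 173 @ $23 + 76 @ $19 + 307 @ $21 + 186 @ $19 = $15,404
Difference = |$14,549 − $15,404| = $855

$855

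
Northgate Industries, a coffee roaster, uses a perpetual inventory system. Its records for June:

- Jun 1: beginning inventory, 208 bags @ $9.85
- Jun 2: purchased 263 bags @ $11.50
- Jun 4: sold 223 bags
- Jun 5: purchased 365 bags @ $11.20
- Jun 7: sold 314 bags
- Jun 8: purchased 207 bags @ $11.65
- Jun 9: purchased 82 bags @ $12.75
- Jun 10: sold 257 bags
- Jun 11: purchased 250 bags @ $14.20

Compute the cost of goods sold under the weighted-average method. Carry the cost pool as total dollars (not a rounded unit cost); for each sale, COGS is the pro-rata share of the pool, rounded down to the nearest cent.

COGS = $8,816.34

After Jun 1: 208 on hand, pool $2,048.80 (≈ $9.8500 each)
After Jun 2: 471 on hand, pool $5,073.30 (≈ $10.7713 each)
Jun 4, sell 223: 223/471 × $5,073.30 → $2,402.00
After Jun 5: 613 on hand, pool $6,759.30 (≈ $11.0266 each)
Jun 7, sell 314: 314/613 × $6,759.30 → $3,462.34
After Jun 8: 506 on hand, pool $5,708.51 (≈ $11.2816 each)
After Jun 9: 588 on hand, pool $6,754.01 (≈ $11.4864 each)
Jun 10, sell 257: 257/588 × $6,754.01 → $2,952.00
After Jun 11: 581 on hand, pool $7,352.01 (≈ $12.6541 each)
Total COGS = $2,402.00 + $3,462.34 + $2,952.00 = $8,816.34
Ending inventory (cost pool remaining) = $7,352.01
Check: goods available $16,168.35 = COGS $8,816.34 + ending $7,352.01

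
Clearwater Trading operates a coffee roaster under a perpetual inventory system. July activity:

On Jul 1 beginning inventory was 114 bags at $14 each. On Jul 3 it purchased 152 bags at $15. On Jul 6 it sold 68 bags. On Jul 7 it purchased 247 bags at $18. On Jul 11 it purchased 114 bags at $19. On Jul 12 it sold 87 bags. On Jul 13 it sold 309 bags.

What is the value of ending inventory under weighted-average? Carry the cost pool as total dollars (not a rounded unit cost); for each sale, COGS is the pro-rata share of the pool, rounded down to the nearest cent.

Ending inventory = $2,769.30

After Jul 1: 114 on hand, pool $1,596.00 (≈ $14.0000 each)
After Jul 3: 266 on hand, pool $3,876.00 (≈ $14.5714 each)
Jul 6, sell 68: 68/266 × $3,876.00 → $990.85
After Jul 7: 445 on hand, pool $7,331.15 (≈ $16.4745 each)
After Jul 11: 559 on hand, pool $9,497.15 (≈ $16.9895 each)
Jul 12, sell 87: 87/559 × $9,497.15 → $1,478.08
Jul 13, sell 309: 309/472 × $8,019.07 → $5,249.77
Total COGS = $990.85 + $1,478.08 + $5,249.77 = $7,718.70
Ending inventory (cost pool remaining) = $2,769.30
Check: goods available $10,488.00 = COGS $7,718.70 + ending $2,769.30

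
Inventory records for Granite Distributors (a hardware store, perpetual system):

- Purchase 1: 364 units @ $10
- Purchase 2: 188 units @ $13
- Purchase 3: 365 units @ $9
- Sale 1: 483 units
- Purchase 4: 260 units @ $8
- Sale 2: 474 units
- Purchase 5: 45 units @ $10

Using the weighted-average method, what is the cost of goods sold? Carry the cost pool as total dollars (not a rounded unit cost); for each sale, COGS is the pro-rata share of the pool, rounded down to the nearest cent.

COGS = $9,383.98

After Purchase 1: 364 on hand, pool $3,640.00 (≈ $10.0000 each)
After Purchase 2: 552 on hand, pool $6,084.00 (≈ $11.0217 each)
After Purchase 3: 917 on hand, pool $9,369.00 (≈ $10.2170 each)
Sale 1, sell 483: 483/917 × $9,369.00 → $4,934.81
After Purchase 4: 694 on hand, pool $6,514.19 (≈ $9.3864 each)
Sale 2, sell 474: 474/694 × $6,514.19 → $4,449.17
After Purchase 5: 265 on hand, pool $2,515.02 (≈ $9.4906 each)
Total COGS = $4,934.81 + $4,449.17 = $9,383.98
Ending inventory (cost pool remaining) = $2,515.02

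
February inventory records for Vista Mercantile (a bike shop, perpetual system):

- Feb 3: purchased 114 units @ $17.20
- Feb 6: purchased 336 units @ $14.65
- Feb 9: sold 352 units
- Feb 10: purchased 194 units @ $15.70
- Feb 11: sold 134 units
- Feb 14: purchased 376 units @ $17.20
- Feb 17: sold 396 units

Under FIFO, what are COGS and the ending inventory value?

Feb 9, 352 sold [FIFO — oldest first]: 114 @ $17.20 + 238 @ $14.65 = $5,447.50
Feb 11, 134 sold [FIFO — oldest first]: 98 @ $14.65 + 36 @ $15.70 = $2,000.90
Feb 17, 396 sold [FIFO — oldest first]: 158 @ $15.70 + 238 @ $17.20 = $6,574.20
Total COGS = $5,447.50 + $2,000.90 + $6,574.20 = $14,022.60
Ending inventory: 138 @ $17.20 = $2,373.60
Check: goods available $16,396.20 = COGS $14,022.60 + ending $2,373.60

COGS = $14,022.60; ending inventory = $2,373.60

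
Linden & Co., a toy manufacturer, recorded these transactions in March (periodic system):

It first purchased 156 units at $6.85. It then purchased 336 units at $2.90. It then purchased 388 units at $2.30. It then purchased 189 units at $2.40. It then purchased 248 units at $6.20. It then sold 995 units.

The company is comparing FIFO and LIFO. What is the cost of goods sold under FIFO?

COGS = $3,211.40

FIFO COGS: 156 @ $6.85 + 336 @ $2.90 + 388 @ $2.30 + 115 @ $2.40 = $3,211.40
LIFO COGS: 248 @ $6.20 + 189 @ $2.40 + 388 @ $2.30 + 170 @ $2.90 = $3,376.60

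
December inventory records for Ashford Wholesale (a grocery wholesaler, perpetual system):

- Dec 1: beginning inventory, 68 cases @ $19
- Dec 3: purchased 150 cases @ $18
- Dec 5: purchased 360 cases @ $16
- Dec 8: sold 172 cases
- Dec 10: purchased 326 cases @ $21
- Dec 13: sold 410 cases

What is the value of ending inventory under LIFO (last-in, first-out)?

Ending inventory = $5,656

Dec 8, 172 sold [LIFO — newest first]: 172 @ $16 = $2,752
Dec 13, 410 sold [LIFO — newest first]: 326 @ $21 + 84 @ $16 = $8,190
Total COGS = $2,752 + $8,190 = $10,942
Ending inventory: 68 @ $19 + 150 @ $18 + 104 @ $16 = $5,656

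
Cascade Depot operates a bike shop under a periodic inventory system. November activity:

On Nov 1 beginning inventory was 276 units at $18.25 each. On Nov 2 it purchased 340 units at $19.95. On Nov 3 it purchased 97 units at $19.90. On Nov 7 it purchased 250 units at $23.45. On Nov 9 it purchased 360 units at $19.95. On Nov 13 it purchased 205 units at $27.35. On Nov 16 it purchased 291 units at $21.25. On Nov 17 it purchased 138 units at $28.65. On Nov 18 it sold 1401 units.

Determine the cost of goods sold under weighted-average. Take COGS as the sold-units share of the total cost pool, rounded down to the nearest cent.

COGS = $30,453.31

Nov 18, sell 1401: 1401/1957 × $42,539.00 → $30,453.31
Ending inventory (cost pool remaining) = $12,085.69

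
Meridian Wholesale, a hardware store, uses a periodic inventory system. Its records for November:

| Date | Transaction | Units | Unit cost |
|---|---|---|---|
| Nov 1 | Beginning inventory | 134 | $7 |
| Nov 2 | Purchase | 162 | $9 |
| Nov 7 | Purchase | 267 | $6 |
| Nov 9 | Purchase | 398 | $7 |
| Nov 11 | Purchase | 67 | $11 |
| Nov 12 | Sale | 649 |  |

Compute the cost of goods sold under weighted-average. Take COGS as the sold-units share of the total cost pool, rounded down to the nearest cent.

COGS = $4,748.17

Nov 12, sell 649: 649/1028 × $7,521.00 → $4,748.17
Ending inventory (cost pool remaining) = $2,772.83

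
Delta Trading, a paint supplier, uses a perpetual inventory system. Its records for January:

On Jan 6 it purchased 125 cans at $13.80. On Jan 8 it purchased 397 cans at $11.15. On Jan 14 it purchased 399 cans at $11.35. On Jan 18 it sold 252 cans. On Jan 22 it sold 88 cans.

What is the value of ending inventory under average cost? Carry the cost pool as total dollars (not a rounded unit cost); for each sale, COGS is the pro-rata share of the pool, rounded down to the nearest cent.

Ending inventory = $6,737.47

After Jan 6: 125 on hand, pool $1,725.00 (≈ $13.8000 each)
After Jan 8: 522 on hand, pool $6,151.55 (≈ $11.7846 each)
After Jan 14: 921 on hand, pool $10,680.20 (≈ $11.5963 each)
Jan 18, sell 252: 252/921 × $10,680.20 → $2,922.26
Jan 22, sell 88: 88/669 × $7,757.94 → $1,020.47
Total COGS = $2,922.26 + $1,020.47 = $3,942.73
Ending inventory (cost pool remaining) = $6,737.47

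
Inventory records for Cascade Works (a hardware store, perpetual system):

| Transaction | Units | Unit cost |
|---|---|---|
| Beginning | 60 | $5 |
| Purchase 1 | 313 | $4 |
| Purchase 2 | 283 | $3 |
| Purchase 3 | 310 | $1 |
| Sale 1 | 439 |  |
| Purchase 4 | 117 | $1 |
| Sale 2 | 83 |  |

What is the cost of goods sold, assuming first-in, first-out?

Sale 1 (439) [FIFO — oldest first]: 60 @ $5 + 313 @ $4 + 66 @ $3 = $1,750
Sale 2 (83) [FIFO — oldest first]: 83 @ $3 = $249
Total COGS = $1,750 + $249 = $1,999
Ending inventory: 134 @ $3 + 310 @ $1 + 117 @ $1 = $829

COGS = $1,999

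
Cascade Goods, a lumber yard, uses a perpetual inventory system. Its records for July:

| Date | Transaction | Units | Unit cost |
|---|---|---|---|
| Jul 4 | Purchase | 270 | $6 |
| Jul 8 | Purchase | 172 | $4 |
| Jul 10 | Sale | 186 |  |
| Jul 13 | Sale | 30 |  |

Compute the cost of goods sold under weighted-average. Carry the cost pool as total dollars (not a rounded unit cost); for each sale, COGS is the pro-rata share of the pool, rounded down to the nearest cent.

COGS = $1,127.88

After Jul 4: 270 on hand, pool $1,620.00 (≈ $6.0000 each)
After Jul 8: 442 on hand, pool $2,308.00 (≈ $5.2217 each)
Jul 10, sell 186: 186/442 × $2,308.00 → $971.23
Jul 13, sell 30: 30/256 × $1,336.77 → $156.65
Total COGS = $971.23 + $156.65 = $1,127.88
Ending inventory (cost pool remaining) = $1,180.12
Check: goods available $2,308.00 = COGS $1,127.88 + ending $1,180.12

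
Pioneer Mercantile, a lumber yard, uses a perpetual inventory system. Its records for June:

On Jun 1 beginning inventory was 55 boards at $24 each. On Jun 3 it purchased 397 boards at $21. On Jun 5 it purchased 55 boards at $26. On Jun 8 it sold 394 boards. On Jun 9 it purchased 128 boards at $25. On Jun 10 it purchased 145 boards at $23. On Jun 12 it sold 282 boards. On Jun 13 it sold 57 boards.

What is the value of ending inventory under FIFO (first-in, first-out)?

Jun 8, 394 sold [FIFO — oldest first]: 55 @ $24 + 339 @ $21 = $8,439
Jun 12, 282 sold [FIFO — oldest first]: 58 @ $21 + 55 @ $26 + 128 @ $25 + 41 @ $23 = $6,791
Jun 13, 57 sold [FIFO — oldest first]: 57 @ $23 = $1,311
Total COGS = $8,439 + $6,791 + $1,311 = $16,541
Ending inventory: 47 @ $23 = $1,081

Ending inventory = $1,081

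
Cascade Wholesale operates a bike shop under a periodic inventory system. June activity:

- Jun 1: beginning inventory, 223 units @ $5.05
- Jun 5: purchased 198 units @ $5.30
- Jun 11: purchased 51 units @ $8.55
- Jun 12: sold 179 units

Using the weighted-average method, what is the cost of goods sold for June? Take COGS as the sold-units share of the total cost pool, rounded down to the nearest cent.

Jun 12, sell 179: 179/472 × $2,611.60 → $990.41
Ending inventory (cost pool remaining) = $1,621.19
Check: goods available $2,611.60 = COGS $990.41 + ending $1,621.19

COGS = $990.41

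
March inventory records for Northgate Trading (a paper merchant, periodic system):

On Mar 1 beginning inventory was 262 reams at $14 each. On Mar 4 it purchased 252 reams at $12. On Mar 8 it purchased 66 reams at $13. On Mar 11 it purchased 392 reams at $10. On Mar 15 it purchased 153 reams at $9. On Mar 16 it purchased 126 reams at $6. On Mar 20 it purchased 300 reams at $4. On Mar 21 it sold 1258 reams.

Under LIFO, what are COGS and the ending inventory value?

Mar 21, 1258 sold [LIFO — newest first]: 300 @ $4 + 126 @ $6 + 153 @ $9 + 392 @ $10 + 66 @ $13 + 221 @ $12 = $10,763
Ending inventory: 262 @ $14 + 31 @ $12 = $4,040

COGS = $10,763; ending inventory = $4,040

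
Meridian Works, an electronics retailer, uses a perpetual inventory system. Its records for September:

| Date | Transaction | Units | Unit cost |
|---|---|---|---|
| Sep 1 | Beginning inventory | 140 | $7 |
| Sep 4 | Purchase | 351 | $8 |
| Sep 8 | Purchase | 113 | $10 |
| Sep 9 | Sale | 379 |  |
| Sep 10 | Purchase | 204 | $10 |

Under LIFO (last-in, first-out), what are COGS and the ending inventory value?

Sep 9, 379 sold [LIFO — newest first]: 113 @ $10 + 266 @ $8 = $3,258
Ending inventory: 140 @ $7 + 85 @ $8 + 204 @ $10 = $3,700

COGS = $3,258; ending inventory = $3,700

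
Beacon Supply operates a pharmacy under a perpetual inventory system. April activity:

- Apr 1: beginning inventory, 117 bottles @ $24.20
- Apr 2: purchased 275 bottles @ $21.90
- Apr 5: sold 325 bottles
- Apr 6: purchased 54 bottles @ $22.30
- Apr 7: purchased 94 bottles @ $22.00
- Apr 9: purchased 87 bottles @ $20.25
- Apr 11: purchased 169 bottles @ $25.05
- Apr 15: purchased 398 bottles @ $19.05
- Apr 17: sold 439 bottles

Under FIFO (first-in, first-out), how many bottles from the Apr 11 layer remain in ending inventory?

32

Apr 5, 325 sold [FIFO — oldest first]: 117 @ $24.20 + 208 @ $21.90 = $7,386.60
Apr 17, 439 sold [FIFO — oldest first]: 67 @ $21.90 + 54 @ $22.30 + 94 @ $22.00 + 87 @ $20.25 + 137 @ $25.05 = $9,933.10
Total COGS = $7,386.60 + $9,933.10 = $17,319.70
Ending inventory: 32 @ $25.05 + 398 @ $19.05 = $8,383.50
Check: goods available $25,703.20 = COGS $17,319.70 + ending $8,383.50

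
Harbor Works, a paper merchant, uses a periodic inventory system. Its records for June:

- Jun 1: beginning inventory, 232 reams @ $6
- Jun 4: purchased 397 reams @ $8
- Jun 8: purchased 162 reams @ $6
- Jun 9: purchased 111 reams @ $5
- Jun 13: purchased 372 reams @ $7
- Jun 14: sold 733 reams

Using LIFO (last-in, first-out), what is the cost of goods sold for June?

Jun 14, 733 sold [LIFO — newest first]: 372 @ $7 + 111 @ $5 + 162 @ $6 + 88 @ $8 = $4,835
Ending inventory: 232 @ $6 + 309 @ $8 = $3,864

COGS = $4,835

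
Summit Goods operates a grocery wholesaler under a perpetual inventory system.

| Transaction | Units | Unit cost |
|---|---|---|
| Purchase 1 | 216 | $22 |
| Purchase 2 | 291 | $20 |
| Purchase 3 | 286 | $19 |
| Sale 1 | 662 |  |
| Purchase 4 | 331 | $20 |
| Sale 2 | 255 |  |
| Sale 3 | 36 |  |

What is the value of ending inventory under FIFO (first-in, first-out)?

Ending inventory = $3,420

Sale 1 (662) [FIFO — oldest first]: 216 @ $22 + 291 @ $20 + 155 @ $19 = $13,517
Sale 2 (255) [FIFO — oldest first]: 131 @ $19 + 124 @ $20 = $4,969
Sale 3 (36) [FIFO — oldest first]: 36 @ $20 = $720
Total COGS = $13,517 + $4,969 + $720 = $19,206
Ending inventory: 171 @ $20 = $3,420
Check: goods available $22,626 = COGS $19,206 + ending $3,420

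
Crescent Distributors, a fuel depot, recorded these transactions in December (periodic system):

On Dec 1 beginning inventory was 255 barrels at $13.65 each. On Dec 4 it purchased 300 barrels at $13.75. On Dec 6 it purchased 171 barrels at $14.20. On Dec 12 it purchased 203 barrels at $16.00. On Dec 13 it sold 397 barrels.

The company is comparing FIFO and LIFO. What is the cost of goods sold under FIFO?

COGS = $5,433.25

FIFO COGS: 255 @ $13.65 + 142 @ $13.75 = $5,433.25
LIFO COGS: 203 @ $16.00 + 171 @ $14.20 + 23 @ $13.75 = $5,992.45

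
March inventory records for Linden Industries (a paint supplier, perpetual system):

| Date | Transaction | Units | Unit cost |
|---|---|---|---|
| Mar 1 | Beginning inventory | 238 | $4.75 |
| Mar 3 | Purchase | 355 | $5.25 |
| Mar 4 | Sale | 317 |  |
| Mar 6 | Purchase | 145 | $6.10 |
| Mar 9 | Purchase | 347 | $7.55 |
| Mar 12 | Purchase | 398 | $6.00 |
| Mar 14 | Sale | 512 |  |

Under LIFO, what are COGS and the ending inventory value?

Mar 4, 317 sold [LIFO — newest first]: 317 @ $5.25 = $1,664.25
Mar 14, 512 sold [LIFO — newest first]: 398 @ $6.00 + 114 @ $7.55 = $3,248.70
Total COGS = $1,664.25 + $3,248.70 = $4,912.95
Ending inventory: 238 @ $4.75 + 38 @ $5.25 + 145 @ $6.10 + 233 @ $7.55 = $3,973.65
Check: goods available $8,886.60 = COGS $4,912.95 + ending $3,973.65

COGS = $4,912.95; ending inventory = $3,973.65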